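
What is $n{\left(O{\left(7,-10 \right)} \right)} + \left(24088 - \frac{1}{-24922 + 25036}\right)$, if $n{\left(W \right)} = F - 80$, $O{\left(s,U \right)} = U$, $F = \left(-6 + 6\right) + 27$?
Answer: $\frac{2739989}{114} \approx 24035.0$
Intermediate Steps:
$F = 27$ ($F = 0 + 27 = 27$)
$n{\left(W \right)} = -53$ ($n{\left(W \right)} = 27 - 80 = -53$)
$n{\left(O{\left(7,-10 \right)} \right)} + \left(24088 - \frac{1}{-24922 + 25036}\right) = -53 + \left(24088 - \frac{1}{-24922 + 25036}\right) = -53 + \left(24088 - \frac{1}{114}\right) = -53 + \frac{2746031}{114} = \frac{2739989}{114}$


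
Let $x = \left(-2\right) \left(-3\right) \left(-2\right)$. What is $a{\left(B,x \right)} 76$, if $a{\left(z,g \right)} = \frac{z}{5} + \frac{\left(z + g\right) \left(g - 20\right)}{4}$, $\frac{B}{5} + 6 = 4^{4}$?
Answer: $-733704$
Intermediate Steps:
$B = 1250$ ($B = -30 + 5 \cdot 4^{4} = -30 + 5 \cdot 256 = -30 + 1280 = 1250$)
$x = -12$ ($x = 6 \left(-2\right) = -12$)
$a{\left(z,g \right)} = \frac{z}{5} + \frac{\left(-20 + g\right) \left(g + z\right)}{4}$ ($a{\left(z,g \right)} = z \frac{1}{5} + \left(g + z\right) \left(-20 + g\right) \frac{1}{4} = \frac{z}{5} + \left(-20 + g\right) \left(g + z\right) \frac{1}{4} = \frac{z}{5} + \frac{\left(-20 + g\right) \left(g + z\right)}{4}$)
$a{\left(B,x \right)} 76 = \left(\left(-5\right) \left(-12\right) - 6000 + \frac{\left(-12\right)^{2}}{4} + \frac{1}{4} \left(-12\right) 1250\right) 76 = \left(60 - 6000 + \frac{1}{4} \cdot 144 - 3750\right) 76 = \left(60 - 6000 + 36 - 3750\right) 76 = \left(-9654\right) 76 = -733704$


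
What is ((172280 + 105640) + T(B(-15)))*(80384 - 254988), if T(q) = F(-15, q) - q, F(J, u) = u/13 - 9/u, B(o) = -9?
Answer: -630858394924/13 ≈ -4.8528e+10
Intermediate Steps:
F(J, u) = -9/u + u/13 (F(J, u) = u*(1/13) - 9/u = u/13 - 9/u = -9/u + u/13)
T(q) = -9/q - 12*q/13 (T(q) = (-9/q + q/13) - q = -9/q - 12*q/13)
((172280 + 105640) + T(B(-15)))*(80384 - 254988) = ((172280 + 105640) + (-9/(-9) - 12/13*(-9)))*(80384 - 254988) = (277920 + (-9*(-1/9) + 108/13))*(-174604) = (277920 + (1 + 108/13))*(-174604) = (277920 + 121/13)*(-174604) = (3613081/13)*(-174604) = -630858394924/13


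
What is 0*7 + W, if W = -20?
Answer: -20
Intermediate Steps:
0*7 + W = 0*7 - 20 = 0 - 20 = -20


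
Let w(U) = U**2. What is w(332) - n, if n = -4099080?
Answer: 4209304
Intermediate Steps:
w(332) - n = 332**2 - 1*(-4099080) = 110224 + 4099080 = 4209304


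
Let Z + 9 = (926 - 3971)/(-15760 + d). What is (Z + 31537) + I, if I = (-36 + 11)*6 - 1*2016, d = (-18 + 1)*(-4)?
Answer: 460751549/15692 ≈ 29362.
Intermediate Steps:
d = 68 (d = -17*(-4) = 68)
I = -2166 (I = -25*6 - 2016 = -150 - 2016 = -2166)
Z = -138183/15692 (Z = -9 + (926 - 3971)/(-15760 + 68) = -9 - 3045/(-15692) = -9 - 3045*(-1/15692) = -9 + 3045/15692 = -138183/15692 ≈ -8.8060)
(Z + 31537) + I = (-138183/15692 + 31537) - 2166 = 494740421/15692 - 2166 = 460751549/15692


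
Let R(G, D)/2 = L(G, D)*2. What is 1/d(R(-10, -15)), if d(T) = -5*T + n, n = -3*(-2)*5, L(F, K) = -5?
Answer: 1/130 ≈ 0.0076923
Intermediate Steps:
R(G, D) = -20 (R(G, D) = 2*(-5*2) = 2*(-10) = -20)
n = 30 (n = 6*5 = 30)
d(T) = 30 - 5*T (d(T) = -5*T + 30 = 30 - 5*T)
1/d(R(-10, -15)) = 1/(30 - 5*(-20)) = 1/(30 + 100) = 1/130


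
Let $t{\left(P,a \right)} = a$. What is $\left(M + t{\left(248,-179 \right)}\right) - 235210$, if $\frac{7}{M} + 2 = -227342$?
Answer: $- \frac{53514276823}{227344} \approx -2.3539 \cdot 10^{5}$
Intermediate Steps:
$M = - \frac{7}{227344}$ ($M = \frac{7}{-2 - 227342} = \frac{7}{-227344} = 7 \left(- \frac{1}{227344}\right) = - \frac{7}{227344} \approx -3.079 \cdot 10^{-5}$)
$\left(M + t{\left(248,-179 \right)}\right) - 235210 = \left(- \frac{7}{227344} - 179\right) - 235210 = - \frac{40694583}{227344} - 235210 = - \frac{53514276823}{227344}$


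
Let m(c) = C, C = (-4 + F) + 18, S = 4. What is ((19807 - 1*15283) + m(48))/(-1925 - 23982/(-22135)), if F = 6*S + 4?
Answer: -101068410/42585893 ≈ -2.3733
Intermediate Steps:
F = 28 (F = 6*4 + 4 = 24 + 4 = 28)
C = 42 (C = (-4 + 28) + 18 = 24 + 18 = 42)
m(c) = 42
((19807 - 1*15283) + m(48))/(-1925 - 23982/(-22135)) = ((19807 - 1*15283) + 42)/(-1925 - 23982/(-22135)) = ((19807 - 15283) + 42)/(-1925 - 23982*(-1/22135)) = (4524 + 42)/(-1925 + 23982/22135) = 4566/(-42585893/22135) = 4566*(-22135/42585893) = -101068410/42585893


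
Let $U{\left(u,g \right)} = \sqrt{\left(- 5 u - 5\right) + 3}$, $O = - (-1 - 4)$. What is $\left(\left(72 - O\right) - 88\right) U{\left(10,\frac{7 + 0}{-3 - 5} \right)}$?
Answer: $- 42 i \sqrt{13} \approx - 151.43 i$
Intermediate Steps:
$O = 5$ ($O = \left(-1\right) \left(-5\right) = 5$)
$U{\left(u,g \right)} = \sqrt{-2 - 5 u}$ ($U{\left(u,g \right)} = \sqrt{\left(- 5 u - 5\right) + 3} = \sqrt{\left(-5 - 5 u\right) + 3} = \sqrt{-2 - 5 u}$)
$\left(\left(72 - O\right) - 88\right) U{\left(10,\frac{7 + 0}{-3 - 5} \right)} = \left(\left(72 - 5\right) - 88\right) \sqrt{-2 - 50} = \left(67 - 88\right) \sqrt{-52} = - 21 \cdot 2 i \sqrt{13} = - 42 i \sqrt{13}$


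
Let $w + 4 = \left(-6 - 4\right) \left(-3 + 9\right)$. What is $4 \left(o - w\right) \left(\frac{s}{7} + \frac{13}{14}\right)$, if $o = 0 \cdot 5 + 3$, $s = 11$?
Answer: $670$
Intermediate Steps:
$o = 3$ ($o = 0 + 3 = 3$)
$w = -64$ ($w = -4 + \left(-6 - 4\right) \left(-3 + 9\right) = -4 - 60 = -64$)
$4 \left(o - w\right) \left(\frac{s}{7} + \frac{13}{14}\right) = 4 \left(3 - -64\right) \left(\frac{11}{7} + \frac{13}{14}\right) = 4 \left(3 + 64\right) \left(11 \cdot \frac{1}{7} + 13 \cdot \frac{1}{14}\right) = 4 \cdot 67 \left(\frac{11}{7} + \frac{13}{14}\right) = 268 \cdot \frac{5}{2} = 670$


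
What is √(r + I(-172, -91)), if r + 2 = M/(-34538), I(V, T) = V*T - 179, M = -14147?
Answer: √376641503290/4934 ≈ 124.38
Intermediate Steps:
I(V, T) = -179 + T*V (I(V, T) = T*V - 179 = -179 + T*V)
r = -7847/4934 (r = -2 - 14147/(-34538) = -2 - 14147*(-1/34538) = -2 + 2021/4934 = -7847/4934 ≈ -1.5904)
√(r + I(-172, -91)) = √(-7847/4934 + (-179 - 91*(-172))) = √(-7847/4934 + (-179 + 15652)) = √(-7847/4934 + 15473) = √(76335935/4934) = √376641503290/4934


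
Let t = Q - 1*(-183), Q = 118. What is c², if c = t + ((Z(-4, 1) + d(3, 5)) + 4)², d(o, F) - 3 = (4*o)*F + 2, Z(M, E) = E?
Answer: 27050401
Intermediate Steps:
d(o, F) = 5 + 4*F*o (d(o, F) = 3 + ((4*o)*F + 2) = 3 + (4*F*o + 2) = 3 + (2 + 4*F*o) = 5 + 4*F*o)
t = 301 (t = 118 - 1*(-183) = 118 + 183 = 301)
c = 5201 (c = 301 + ((1 + (5 + 4*5*3)) + 4)² = 301 + ((1 + (5 + 60)) + 4)² = 301 + ((1 + 65) + 4)² = 301 + (66 + 4)² = 301 + 70² = 301 + 4900 = 5201)
c² = 5201² = 27050401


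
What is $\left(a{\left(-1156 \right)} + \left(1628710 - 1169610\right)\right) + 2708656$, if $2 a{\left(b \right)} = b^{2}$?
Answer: $3835924$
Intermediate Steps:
$a{\left(b \right)} = \frac{b^{2}}{2}$
$\left(a{\left(-1156 \right)} + \left(1628710 - 1169610\right)\right) + 2708656 = \left(\frac{\left(-1156\right)^{2}}{2} + \left(1628710 - 1169610\right)\right) + 2708656 = \left(\frac{1}{2} \cdot 1336336 + \left(1628710 - 1169610\right)\right) + 2708656 = \left(668168 + 459100\right) + 2708656 = 1127268 + 2708656 = 3835924$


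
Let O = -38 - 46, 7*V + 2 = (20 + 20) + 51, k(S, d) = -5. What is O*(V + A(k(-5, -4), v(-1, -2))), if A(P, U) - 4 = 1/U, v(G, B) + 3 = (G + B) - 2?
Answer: -2787/2 ≈ -1393.5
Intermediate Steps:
v(G, B) = -5 + B + G (v(G, B) = -3 + ((G + B) - 2) = -3 + ((B + G) - 2) = -3 + (-2 + B + G) = -5 + B + G)
V = 89/7 (V = -2/7 + ((20 + 20) + 51)/7 = -2/7 + (40 + 51)/7 = -2/7 + (⅐)*91 = -2/7 + 13 = 89/7 ≈ 12.714)
A(P, U) = 4 + 1/U
O = -84
O*(V + A(k(-5, -4), v(-1, -2))) = -84*(89/7 + (4 + 1/(-5 - 2 - 1))) = -84*(89/7 + (4 + 1/(-8))) = -84*(89/7 + (4 - ⅛)) = -84*(89/7 + 31/8) = -84*929/56 = -2787/2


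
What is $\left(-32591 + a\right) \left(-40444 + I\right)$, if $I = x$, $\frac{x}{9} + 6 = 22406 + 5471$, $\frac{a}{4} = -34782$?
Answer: $-36128819005$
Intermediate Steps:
$a = -139128$ ($a = 4 \left(-34782\right) = -139128$)
$x = 250839$ ($x = -54 + 9 \left(22406 + 5471\right) = -54 + 9 \cdot 27877 = -54 + 250893 = 250839$)
$I = 250839$
$\left(-32591 + a\right) \left(-40444 + I\right) = \left(-32591 - 139128\right) \left(-40444 + 250839\right) = \left(-171719\right) 210395 = -36128819005$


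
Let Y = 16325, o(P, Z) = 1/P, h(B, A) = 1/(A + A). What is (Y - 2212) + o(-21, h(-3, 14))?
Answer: 296372/21 ≈ 14113.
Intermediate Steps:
h(B, A) = 1/(2*A)
(Y - 2212) + o(-21, h(-3, 14)) = (16325 - 2212) + 1/(-21) = 14113 - 1/21 = 296372/21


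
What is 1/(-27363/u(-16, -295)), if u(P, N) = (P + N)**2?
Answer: -96721/27363 ≈ -3.5347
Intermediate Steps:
u(P, N) = (N + P)**2
1/(-27363/u(-16, -295)) = 1/(-27363/(-295 - 16)**2) = 1/(-27363/((-311)**2)) = 1/(-27363/96721) = -96721/27363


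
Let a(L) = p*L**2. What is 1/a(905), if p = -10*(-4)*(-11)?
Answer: -1/360371000 ≈ -2.7749e-9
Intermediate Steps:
p = -440 (p = 40*(-11) = -440)
a(L) = -440*L**2
1/a(905) = 1/(-440*905**2) = 1/(-440*819025) = 1/(-360371000) = -1/360371000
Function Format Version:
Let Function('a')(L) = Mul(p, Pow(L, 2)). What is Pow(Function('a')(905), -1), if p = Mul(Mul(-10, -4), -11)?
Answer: Rational(-1, 360371000) ≈ -2.7749e-9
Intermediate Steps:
p = -440 (p = Mul(40, -11) = -440)
Function('a')(L) = Mul(-440, Pow(L, 2))
Pow(Function('a')(905), -1) = Pow(Mul(-440, Pow(905, 2)), -1) = Pow(Mul(-440, 819025), -1) = Pow(-360371000, -1) = Rational(-1, 360371000)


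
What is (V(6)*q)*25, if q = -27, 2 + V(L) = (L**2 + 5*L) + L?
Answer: -47250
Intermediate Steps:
V(L) = -2 + L**2 + 6*L (V(L) = -2 + ((L**2 + 5*L) + L) = -2 + (L**2 + 6*L) = -2 + L**2 + 6*L)
(V(6)*q)*25 = ((-2 + 6**2 + 6*6)*(-27))*25 = ((-2 + 36 + 36)*(-27))*25 = (70*(-27))*25 = -1890*25 = -47250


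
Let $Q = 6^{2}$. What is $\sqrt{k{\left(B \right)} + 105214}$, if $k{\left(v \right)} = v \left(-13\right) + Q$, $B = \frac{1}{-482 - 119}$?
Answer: $\frac{\sqrt{38016413063}}{601} \approx 324.42$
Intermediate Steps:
$Q = 36$
$B = - \frac{1}{601}$ ($B = \frac{1}{-601} = - \frac{1}{601} \approx -0.0016639$)
$k{\left(v \right)} = 36 - 13 v$ ($k{\left(v \right)} = v \left(-13\right) + 36 = - 13 v + 36 = 36 - 13 v$)
$\sqrt{k{\left(B \right)} + 105214} = \sqrt{\left(36 - - \frac{13}{601}\right) + 105214} = \sqrt{\left(36 + \frac{13}{601}\right) + 105214} = \sqrt{\frac{21649}{601} + 105214} = \sqrt{\frac{63255263}{601}} = \frac{\sqrt{38016413063}}{601}$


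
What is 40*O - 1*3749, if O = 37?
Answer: -2269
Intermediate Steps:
40*O - 1*3749 = 40*37 - 1*3749 = 1480 - 3749 = -2269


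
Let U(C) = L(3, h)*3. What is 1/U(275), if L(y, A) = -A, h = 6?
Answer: -1/18 ≈ -0.055556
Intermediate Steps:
U(C) = -18 (U(C) = -1*6*3 = -6*3 = -18)
1/U(275) = 1/(-18) = -1/18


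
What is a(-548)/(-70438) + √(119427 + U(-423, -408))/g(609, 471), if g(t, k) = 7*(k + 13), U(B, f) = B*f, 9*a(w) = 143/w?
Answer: 143/347400216 + √292011/3388 ≈ 0.15950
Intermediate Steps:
a(w) = 143/(9*w) (a(w) = (143/w)/9 = 143/(9*w))
g(t, k) = 91 + 7*k (g(t, k) = 7*(13 + k) = 91 + 7*k)
a(-548)/(-70438) + √(119427 + U(-423, -408))/g(609, 471) = ((143/9)/(-548))/(-70438) + √(119427 - 423*(-408))/(91 + 7*471) = ((143/9)*(-1/548))*(-1/70438) + √(119427 + 172584)/(91 + 3297) = -143/4932*(-1/70438) + √292011/3388 = 143/347400216 + √292011*(1/3388) = 143/347400216 + √292011/3388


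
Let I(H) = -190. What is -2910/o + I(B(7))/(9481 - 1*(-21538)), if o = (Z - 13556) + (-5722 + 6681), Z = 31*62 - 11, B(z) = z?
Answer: 14705825/55244839 ≈ 0.26619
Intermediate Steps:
Z = 1911 (Z = 1922 - 11 = 1911)
o = -10686 (o = (1911 - 13556) + (-5722 + 6681) = -11645 + 959 = -10686)
-2910/o + I(B(7))/(9481 - 1*(-21538)) = -2910/(-10686) - 190/(9481 - 1*(-21538)) = -2910*(-1/10686) - 190/(9481 + 21538) = 485/1781 - 190/31019 = 14705825/55244839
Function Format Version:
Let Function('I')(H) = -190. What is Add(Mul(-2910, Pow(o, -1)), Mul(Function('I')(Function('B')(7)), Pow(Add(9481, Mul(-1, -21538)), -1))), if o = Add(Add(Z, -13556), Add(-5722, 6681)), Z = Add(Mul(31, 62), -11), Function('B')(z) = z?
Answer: Rational(14705825, 55244839) ≈ 0.26619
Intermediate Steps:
Z = 1911 (Z = Add(1922, -11) = 1911)
o = -10686 (o = Add(Add(1911, -13556), Add(-5722, 6681)) = Add(-11645, 959) = -10686)
Add(Mul(-2910, Pow(o, -1)), Mul(Function('I')(Function('B')(7)), Pow(Add(9481, Mul(-1, -21538)), -1))) = Add(Mul(-2910, Pow(-10686, -1)), Mul(-190, Pow(Add(9481, Mul(-1, -21538)), -1))) = Add(Mul(-2910, Rational(-1, 10686)), Mul(-190, Pow(Add(9481, 21538), -1))) = Add(Rational(485, 1781), Mul(-190, Pow(31019, -1))) = Add(Rational(485, 1781), Mul(-190, Rational(1, 31019))) = Add(Rational(485, 1781), Rational(-190, 31019)) = Rational(14705825, 55244839)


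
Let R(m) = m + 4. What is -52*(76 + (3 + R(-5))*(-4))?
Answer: -3536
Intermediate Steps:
R(m) = 4 + m
-52*(76 + (3 + R(-5))*(-4)) = -52*(76 + (3 + (4 - 5))*(-4)) = -52*(76 + (3 - 1)*(-4)) = -52*(76 + 2*(-4)) = -52*(76 - 8) = -52*68 = -3536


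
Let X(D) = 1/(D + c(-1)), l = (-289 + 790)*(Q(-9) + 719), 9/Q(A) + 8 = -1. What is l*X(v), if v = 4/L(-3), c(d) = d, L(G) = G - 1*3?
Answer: -1079154/5 ≈ -2.1583e+5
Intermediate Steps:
L(G) = -3 + G (L(G) = G - 3 = -3 + G)
Q(A) = -1 (Q(A) = 9/(-8 - 1) = 9/(-9) = 9*(-⅑) = -1)
l = 359718 (l = (-289 + 790)*(-1 + 719) = 501*718 = 359718)
v = -⅔ (v = 4/(-3 - 3) = 4/(-6) = 4*(-⅙) = -⅔ ≈ -0.66667)
X(D) = 1/(-1 + D) (X(D) = 1/(D - 1) = 1/(-1 + D))
l*X(v) = 359718/(-1 - ⅔) = 359718/(-5/3) = 359718*(-⅗) = -1079154/5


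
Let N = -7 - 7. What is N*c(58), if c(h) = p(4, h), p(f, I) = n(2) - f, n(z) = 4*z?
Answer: -56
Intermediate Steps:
p(f, I) = 8 - f (p(f, I) = 4*2 - f = 8 - f)
c(h) = 4 (c(h) = 8 - 1*4 = 8 - 4 = 4)
N = -14
N*c(58) = -14*4 = -56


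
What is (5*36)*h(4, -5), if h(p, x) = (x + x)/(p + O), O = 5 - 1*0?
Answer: -200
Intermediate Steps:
O = 5 (O = 5 + 0 = 5)
h(p, x) = 2*x/(5 + p) (h(p, x) = (x + x)/(p + 5) = (2*x)/(5 + p) = 2*x/(5 + p))
(5*36)*h(4, -5) = (5*36)*(2*(-5)/(5 + 4)) = 180*(2*(-5)/9) = 180*(2*(-5)*(1/9)) = 180*(-10/9) = -200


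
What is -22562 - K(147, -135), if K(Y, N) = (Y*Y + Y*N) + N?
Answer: -24191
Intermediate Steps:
K(Y, N) = N + Y² + N*Y (K(Y, N) = (Y² + N*Y) + N = N + Y² + N*Y)
-22562 - K(147, -135) = -22562 - (-135 + 147² - 135*147) = -22562 - (-135 + 21609 - 19845) = -22562 - 1*1629 = -22562 - 1629 = -24191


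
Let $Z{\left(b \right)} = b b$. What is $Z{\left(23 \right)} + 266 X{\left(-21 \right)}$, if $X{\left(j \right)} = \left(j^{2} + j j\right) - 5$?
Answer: $233811$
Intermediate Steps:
$X{\left(j \right)} = -5 + 2 j^{2}$ ($X{\left(j \right)} = \left(j^{2} + j^{2}\right) - 5 = 2 j^{2} - 5 = -5 + 2 j^{2}$)
$Z{\left(b \right)} = b^{2}$
$Z{\left(23 \right)} + 266 X{\left(-21 \right)} = 23^{2} + 266 \left(-5 + 2 \left(-21\right)^{2}\right) = 529 + 266 \left(-5 + 2 \cdot 441\right) = 529 + 266 \left(-5 + 882\right) = 529 + 266 \cdot 877 = 529 + 233282 = 233811$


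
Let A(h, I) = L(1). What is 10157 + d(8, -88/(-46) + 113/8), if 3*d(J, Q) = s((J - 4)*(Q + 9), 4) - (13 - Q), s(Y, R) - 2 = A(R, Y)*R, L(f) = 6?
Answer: 1870669/184 ≈ 10167.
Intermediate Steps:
A(h, I) = 6
s(Y, R) = 2 + 6*R
d(J, Q) = 13/3 + Q/3 (d(J, Q) = ((2 + 6*4) - (13 - Q))/3 = ((2 + 24) + (-13 + Q))/3 = (26 + (-13 + Q))/3 = (13 + Q)/3 = 13/3 + Q/3)
10157 + d(8, -88/(-46) + 113/8) = 10157 + (13/3 + (-88/(-46) + 113/8)/3) = 10157 + (13/3 + (-88*(-1/46) + 113*(1/8))/3) = 10157 + (13/3 + (44/23 + 113/8)/3) = 10157 + (13/3 + (1/3)*(2951/184)) = 10157 + (13/3 + 2951/552) = 10157 + 1781/184 = 1870669/184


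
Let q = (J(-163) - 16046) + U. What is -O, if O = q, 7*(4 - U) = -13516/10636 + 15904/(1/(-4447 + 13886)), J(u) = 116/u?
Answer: 65112302530881/3033919 ≈ 2.1461e+7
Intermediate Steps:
U = -399163301273/18613 (U = 4 - (-13516/10636 + 15904/(1/(-4447 + 13886)))/7 = 4 - (-13516*1/10636 + 15904/(1/9439))/7 = 4 - (-3379/2659 + 15904/(1/9439))/7 = 4 - (-3379/2659 + 15904*9439)/7 = 4 - (-3379/2659 + 150117856)/7 = 4 - ⅐*399163375725/2659 = 4 - 399163375725/18613 = -399163301273/18613 ≈ -2.1445e+7)
q = -65112302530881/3033919 (q = (116/(-163) - 16046) - 399163301273/18613 = (116*(-1/163) - 16046) - 399163301273/18613 = (-116/163 - 16046) - 399163301273/18613 = -2615614/163 - 399163301273/18613 = -65112302530881/3033919 ≈ -2.1461e+7)
O = -65112302530881/3033919 ≈ -2.1461e+7
-O = -1*(-65112302530881/3033919) = 65112302530881/3033919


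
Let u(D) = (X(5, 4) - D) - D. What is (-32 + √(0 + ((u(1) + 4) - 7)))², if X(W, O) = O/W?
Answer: (160 - I*√105)²/25 ≈ 1019.8 - 131.16*I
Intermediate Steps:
u(D) = ⅘ - 2*D (u(D) = (4/5 - D) - D = (4*(⅕) - D) - D = (⅘ - D) - D = ⅘ - 2*D)
(-32 + √(0 + ((u(1) + 4) - 7)))² = (-32 + √(0 + (((⅘ - 2*1) + 4) - 7)))² = (-32 + √(0 + (((⅘ - 2) + 4) - 7)))² = (-32 + √(0 + ((-6/5 + 4) - 7)))² = (-32 + √(0 + (14/5 - 7)))² = (-32 + √(0 - 21/5))² = (-32 + √(-21/5))² = (-32 + I*√105/5)²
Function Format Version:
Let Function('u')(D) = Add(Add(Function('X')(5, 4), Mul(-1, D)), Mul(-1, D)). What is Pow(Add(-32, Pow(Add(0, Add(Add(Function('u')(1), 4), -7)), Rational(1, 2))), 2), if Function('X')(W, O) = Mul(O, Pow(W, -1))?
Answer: Mul(Rational(1, 25), Pow(Add(160, Mul(-1, I, Pow(105, Rational(1, 2)))), 2)) ≈ Add(1019.8, Mul(-131.16, I))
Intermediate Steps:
Function('u')(D) = Add(Rational(4, 5), Mul(-2, D)) (Function('u')(D) = Add(Add(Mul(4, Pow(5, -1)), Mul(-1, D)), Mul(-1, D)) = Add(Add(Mul(4, Rational(1, 5)), Mul(-1, D)), Mul(-1, D)) = Add(Add(Rational(4, 5), Mul(-1, D)), Mul(-1, D)) = Add(Rational(4, 5), Mul(-2, D)))
Pow(Add(-32, Pow(Add(0, Add(Add(Function('u')(1), 4), -7)), Rational(1, 2))), 2) = Pow(Add(-32, Pow(Add(0, Add(Add(Add(Rational(4, 5), Mul(-2, 1)), 4), -7)), Rational(1, 2))), 2) = Pow(Add(-32, Pow(Add(0, Add(Add(Add(Rational(4, 5), -2), 4), -7)), Rational(1, 2))), 2) = Pow(Add(-32, Pow(Add(0, Add(Add(Rational(-6, 5), 4), -7)), Rational(1, 2))), 2) = Pow(Add(-32, Pow(Add(0, Add(Rational(14, 5), -7)), Rational(1, 2))), 2) = Pow(Add(-32, Pow(Add(0, Rational(-21, 5)), Rational(1, 2))), 2) = Pow(Add(-32, Pow(Rational(-21, 5), Rational(1, 2))), 2) = Pow(Add(-32, Mul(Rational(1, 5), I, Pow(105, Rational(1, 2)))), 2)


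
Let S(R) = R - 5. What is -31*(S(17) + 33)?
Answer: -1395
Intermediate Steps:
S(R) = -5 + R
-31*(S(17) + 33) = -31*((-5 + 17) + 33) = -31*(12 + 33) = -31*45 = -1395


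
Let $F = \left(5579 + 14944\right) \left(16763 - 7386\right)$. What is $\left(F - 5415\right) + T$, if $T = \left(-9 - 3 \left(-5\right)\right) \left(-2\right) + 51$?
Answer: $192438795$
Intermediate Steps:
$F = 192444171$ ($F = 20523 \cdot 9377 = 192444171$)
$T = 39$ ($T = \left(-9 - -15\right) \left(-2\right) + 51 = \left(-9 + 15\right) \left(-2\right) + 51 = 6 \left(-2\right) + 51 = -12 + 51 = 39$)
$\left(F - 5415\right) + T = \left(192444171 - 5415\right) + 39 = 192438756 + 39 = 192438795$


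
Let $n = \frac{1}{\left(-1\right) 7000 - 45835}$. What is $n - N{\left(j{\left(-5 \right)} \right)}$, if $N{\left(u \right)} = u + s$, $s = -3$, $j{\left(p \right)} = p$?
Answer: $\frac{422679}{52835} \approx 8.0$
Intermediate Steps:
$n = - \frac{1}{52835}$ ($n = \frac{1}{-7000 - 45835} = \frac{1}{-52835} = - \frac{1}{52835} \approx -1.8927 \cdot 10^{-5}$)
$N{\left(u \right)} = -3 + u$ ($N{\left(u \right)} = u - 3 = -3 + u$)
$n - N{\left(j{\left(-5 \right)} \right)} = - \frac{1}{52835} - \left(-3 - 5\right) = - \frac{1}{52835} - -8 = - \frac{1}{52835} + 8 = \frac{422679}{52835}$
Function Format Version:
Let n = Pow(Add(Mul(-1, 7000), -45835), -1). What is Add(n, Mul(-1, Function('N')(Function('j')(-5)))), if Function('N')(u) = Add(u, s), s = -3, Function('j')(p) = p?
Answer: Rational(422679, 52835) ≈ 8.0000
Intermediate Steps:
n = Rational(-1, 52835) (n = Pow(Add(-7000, -45835), -1) = Pow(-52835, -1) = Rational(-1, 52835) ≈ -1.8927e-5)
Function('N')(u) = Add(-3, u) (Function('N')(u) = Add(u, -3) = Add(-3, u))
Add(n, Mul(-1, Function('N')(Function('j')(-5)))) = Add(Rational(-1, 52835), Mul(-1, Add(-3, -5))) = Add(Rational(-1, 52835), Mul(-1, -8)) = Add(Rational(-1, 52835), 8) = Rational(422679, 52835)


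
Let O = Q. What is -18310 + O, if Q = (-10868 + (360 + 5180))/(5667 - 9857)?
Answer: -38356786/2095 ≈ -18309.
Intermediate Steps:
Q = 2664/2095 (Q = (-10868 + 5540)/(-4190) = -5328*(-1/4190) = 2664/2095 ≈ 1.2716)
O = 2664/2095 ≈ 1.2716
-18310 + O = -18310 + 2664/2095 = -38356786/2095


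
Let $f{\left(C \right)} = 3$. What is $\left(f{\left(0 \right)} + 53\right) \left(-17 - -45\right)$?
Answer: $1568$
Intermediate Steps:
$\left(f{\left(0 \right)} + 53\right) \left(-17 - -45\right) = \left(3 + 53\right) \left(-17 - -45\right) = 56 \left(-17 + 45\right) = 56 \cdot 28 = 1568$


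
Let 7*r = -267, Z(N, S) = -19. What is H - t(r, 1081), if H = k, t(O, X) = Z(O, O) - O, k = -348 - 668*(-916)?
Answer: 4280646/7 ≈ 6.1152e+5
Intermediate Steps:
r = -267/7 (r = (⅐)*(-267) = -267/7 ≈ -38.143)
k = 611540 (k = -348 + 611888 = 611540)
t(O, X) = -19 - O
H = 611540
H - t(r, 1081) = 611540 - (-19 - 1*(-267/7)) = 611540 - (-19 + 267/7) = 611540 - 1*134/7 = 611540 - 134/7 = 4280646/7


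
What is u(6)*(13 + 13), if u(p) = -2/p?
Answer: -26/3 ≈ -8.6667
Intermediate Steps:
u(6)*(13 + 13) = (-2/6)*(13 + 13) = -2*⅙*26 = -⅓*26 = -26/3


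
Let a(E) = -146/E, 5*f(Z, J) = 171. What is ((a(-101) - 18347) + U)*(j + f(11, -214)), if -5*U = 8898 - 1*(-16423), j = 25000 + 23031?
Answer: -2841116187876/2525 ≈ -1.1252e+9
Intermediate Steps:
f(Z, J) = 171/5 (f(Z, J) = (⅕)*171 = 171/5)
j = 48031
U = -25321/5 (U = -(8898 - 1*(-16423))/5 = -(8898 + 16423)/5 = -⅕*25321 = -25321/5 ≈ -5064.2)
((a(-101) - 18347) + U)*(j + f(11, -214)) = ((-146/(-101) - 18347) - 25321/5)*(48031 + 171/5) = ((-146*(-1/101) - 18347) - 25321/5)*(240326/5) = ((146/101 - 18347) - 25321/5)*(240326/5) = (-1852901/101 - 25321/5)*(240326/5) = -11821926/505*240326/5 = -2841116187876/2525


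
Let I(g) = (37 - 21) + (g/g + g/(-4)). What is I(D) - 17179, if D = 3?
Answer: -68651/4 ≈ -17163.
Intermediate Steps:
I(g) = 17 - g/4 (I(g) = 16 + (1 + g*(-1/4)) = 16 + (1 - g/4) = 17 - g/4)
I(D) - 17179 = (17 - 1/4*3) - 17179 = (17 - 3/4) - 17179 = 65/4 - 17179 = -68651/4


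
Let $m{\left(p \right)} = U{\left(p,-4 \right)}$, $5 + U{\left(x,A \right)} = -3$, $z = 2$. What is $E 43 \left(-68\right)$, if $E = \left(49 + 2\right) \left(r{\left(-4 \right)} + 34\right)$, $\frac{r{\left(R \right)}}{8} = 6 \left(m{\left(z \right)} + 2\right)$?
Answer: $37877496$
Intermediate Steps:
$U{\left(x,A \right)} = -8$ ($U{\left(x,A \right)} = -5 - 3 = -8$)
$m{\left(p \right)} = -8$
$r{\left(R \right)} = -288$ ($r{\left(R \right)} = 8 \cdot 6 \left(-8 + 2\right) = 8 \cdot 6 \left(-6\right) = 8 \left(-36\right) = -288$)
$E = -12954$ ($E = \left(49 + 2\right) \left(-288 + 34\right) = 51 \left(-254\right) = -12954$)
$E 43 \left(-68\right) = \left(-12954\right) 43 \left(-68\right) = \left(-557022\right) \left(-68\right) = 37877496$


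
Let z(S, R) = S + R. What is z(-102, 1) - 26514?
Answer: -26615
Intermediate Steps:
z(S, R) = R + S
z(-102, 1) - 26514 = (1 - 102) - 26514 = -101 - 26514 = -26615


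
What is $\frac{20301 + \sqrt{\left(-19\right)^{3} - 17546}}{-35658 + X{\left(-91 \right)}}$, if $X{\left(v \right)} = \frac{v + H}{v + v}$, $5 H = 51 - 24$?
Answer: $- \frac{9236955}{16224176} - \frac{455 i \sqrt{24405}}{16224176} \approx -0.56933 - 0.0043812 i$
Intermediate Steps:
$H = \frac{27}{5}$ ($H = \frac{51 - 24}{5} = \frac{1}{5} \cdot 27 = \frac{27}{5} \approx 5.4$)
$X{\left(v \right)} = \frac{\frac{27}{5} + v}{2 v}$ ($X{\left(v \right)} = \frac{v + \frac{27}{5}}{v + v} = \frac{\frac{27}{5} + v}{2 v}$)
$\frac{20301 + \sqrt{\left(-19\right)^{3} - 17546}}{-35658 + X{\left(-91 \right)}} = \frac{20301 + \sqrt{\left(-19\right)^{3} - 17546}}{-35658 + \frac{27 + 5 \left(-91\right)}{10 \left(-91\right)}} = \frac{20301 + \sqrt{-6859 - 17546}}{-35658 + \frac{1}{10} \left(- \frac{1}{91}\right) \left(27 - 455\right)} = \frac{20301 + \sqrt{-24405}}{-35658 + \frac{1}{10} \left(- \frac{1}{91}\right) \left(-428\right)} = \frac{20301 + i \sqrt{24405}}{-35658 + \frac{214}{455}} = \frac{20301 + i \sqrt{24405}}{- \frac{16224176}{455}} = \left(20301 + i \sqrt{24405}\right) \left(- \frac{455}{16224176}\right) = - \frac{9236955}{16224176} - \frac{455 i \sqrt{24405}}{16224176}$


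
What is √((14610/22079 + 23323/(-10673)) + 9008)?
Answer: 3*√55570490176792346587/235649167 ≈ 94.902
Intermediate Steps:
√((14610/22079 + 23323/(-10673)) + 9008) = √((14610*(1/22079) + 23323*(-1/10673)) + 9008) = √((14610/22079 - 23323/10673) + 9008) = √(-359015987/235649167 + 9008) = √(2122368680349/235649167) = 3*√55570490176792346587/235649167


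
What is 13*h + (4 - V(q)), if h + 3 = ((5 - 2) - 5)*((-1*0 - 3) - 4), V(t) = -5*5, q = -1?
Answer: 172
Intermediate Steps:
V(t) = -25
h = 11 (h = -3 + ((5 - 2) - 5)*((-1*0 - 3) - 4) = -3 + (3 - 5)*((0 - 3) - 4) = -3 - 2*(-3 - 4) = -3 - 2*(-7) = -3 + 14 = 11)
13*h + (4 - V(q)) = 13*11 + (4 - 1*(-25)) = 143 + (4 + 25) = 143 + 29 = 172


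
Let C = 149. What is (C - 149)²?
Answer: 0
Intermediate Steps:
(C - 149)² = (149 - 149)² = 0² = 0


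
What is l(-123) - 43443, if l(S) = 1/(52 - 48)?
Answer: -173771/4 ≈ -43443.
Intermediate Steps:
l(S) = ¼ (l(S) = 1/4 = ¼)
l(-123) - 43443 = ¼ - 43443 = -173771/4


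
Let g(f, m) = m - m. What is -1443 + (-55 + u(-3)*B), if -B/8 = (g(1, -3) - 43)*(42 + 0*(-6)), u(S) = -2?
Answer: -30394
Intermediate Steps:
g(f, m) = 0
B = 14448 (B = -8*(0 - 43)*(42 + 0*(-6)) = -(-344)*(42 + 0) = -(-344)*42 = -8*(-1806) = 14448)
-1443 + (-55 + u(-3)*B) = -1443 + (-55 - 2*14448) = -1443 + (-55 - 28896) = -1443 - 28951 = -30394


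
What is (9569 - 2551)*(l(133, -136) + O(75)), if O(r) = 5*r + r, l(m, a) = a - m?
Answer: 1270258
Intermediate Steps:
O(r) = 6*r
(9569 - 2551)*(l(133, -136) + O(75)) = (9569 - 2551)*((-136 - 1*133) + 6*75) = 7018*((-136 - 133) + 450) = 7018*(-269 + 450) = 7018*181 = 1270258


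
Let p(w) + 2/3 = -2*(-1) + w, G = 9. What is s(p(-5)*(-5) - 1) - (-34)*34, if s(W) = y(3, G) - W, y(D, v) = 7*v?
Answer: 3605/3 ≈ 1201.7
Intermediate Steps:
p(w) = 4/3 + w (p(w) = -⅔ + (-2*(-1) + w) = -⅔ + (2 + w) = 4/3 + w)
s(W) = 63 - W (s(W) = 7*9 - W = 63 - W)
s(p(-5)*(-5) - 1) - (-34)*34 = (63 - ((4/3 - 5)*(-5) - 1)) - (-34)*34 = (63 - (-11/3*(-5) - 1)) - 1*(-1156) = (63 - (55/3 - 1)) + 1156 = (63 - 1*52/3) + 1156 = (63 - 52/3) + 1156 = 137/3 + 1156 = 3605/3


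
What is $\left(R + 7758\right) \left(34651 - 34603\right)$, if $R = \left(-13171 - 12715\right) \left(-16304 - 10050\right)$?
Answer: $32745955296$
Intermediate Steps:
$R = 682199644$ ($R = \left(-25886\right) \left(-26354\right) = 682199644$)
$\left(R + 7758\right) \left(34651 - 34603\right) = \left(682199644 + 7758\right) \left(34651 - 34603\right) = 682207402 \cdot 48 = 32745955296$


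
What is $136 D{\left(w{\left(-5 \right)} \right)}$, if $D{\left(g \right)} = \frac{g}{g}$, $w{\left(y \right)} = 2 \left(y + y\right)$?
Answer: $136$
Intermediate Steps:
$w{\left(y \right)} = 4 y$ ($w{\left(y \right)} = 2 \cdot 2 y = 4 y$)
$D{\left(g \right)} = 1$
$136 D{\left(w{\left(-5 \right)} \right)} = 136 \cdot 1 = 136$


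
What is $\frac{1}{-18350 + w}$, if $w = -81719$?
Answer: $- \frac{1}{100069} \approx -9.9931 \cdot 10^{-6}$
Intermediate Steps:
$\frac{1}{-18350 + w} = \frac{1}{-18350 - 81719} = \frac{1}{-100069} = - \frac{1}{100069}$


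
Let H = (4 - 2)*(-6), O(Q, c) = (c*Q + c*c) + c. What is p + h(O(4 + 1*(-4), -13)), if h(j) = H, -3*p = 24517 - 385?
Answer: -8056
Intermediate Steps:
O(Q, c) = c + c² + Q*c (O(Q, c) = (Q*c + c²) + c = (c² + Q*c) + c = c + c² + Q*c)
p = -8044 (p = -(24517 - 385)/3 = -⅓*24132 = -8044)
H = -12 (H = 2*(-6) = -12)
h(j) = -12
p + h(O(4 + 1*(-4), -13)) = -8044 - 12 = -8056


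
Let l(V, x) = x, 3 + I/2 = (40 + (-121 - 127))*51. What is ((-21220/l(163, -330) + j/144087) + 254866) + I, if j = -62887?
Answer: 123472306363/528319 ≈ 2.3371e+5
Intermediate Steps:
I = -21222 (I = -6 + 2*((40 + (-121 - 127))*51) = -6 + 2*((40 - 248)*51) = -6 + 2*(-208*51) = -6 + 2*(-10608) = -6 - 21216 = -21222)
((-21220/l(163, -330) + j/144087) + 254866) + I = ((-21220/(-330) - 62887/144087) + 254866) - 21222 = ((-21220*(-1/330) - 62887*1/144087) + 254866) - 21222 = ((2122/33 - 62887/144087) + 254866) - 21222 = (33741927/528319 + 254866) - 21222 = 134684292181/528319 - 21222 = 123472306363/528319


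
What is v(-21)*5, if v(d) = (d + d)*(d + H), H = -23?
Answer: 9240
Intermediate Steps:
v(d) = 2*d*(-23 + d) (v(d) = (d + d)*(d - 23) = (2*d)*(-23 + d) = 2*d*(-23 + d))
v(-21)*5 = (2*(-21)*(-23 - 21))*5 = (2*(-21)*(-44))*5 = 1848*5 = 9240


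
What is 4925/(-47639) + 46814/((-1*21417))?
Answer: -2335650871/1020284463 ≈ -2.2892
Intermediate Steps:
4925/(-47639) + 46814/((-1*21417)) = 4925*(-1/47639) + 46814/(-21417) = -4925/47639 + 46814*(-1/21417) = -4925/47639 - 46814/21417 = -2335650871/1020284463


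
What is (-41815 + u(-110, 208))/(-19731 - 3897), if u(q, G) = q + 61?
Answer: 10466/5907 ≈ 1.7718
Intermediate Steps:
u(q, G) = 61 + q
(-41815 + u(-110, 208))/(-19731 - 3897) = (-41815 + (61 - 110))/(-19731 - 3897) = (-41815 - 49)/(-23628) = -41864*(-1/23628) = 10466/5907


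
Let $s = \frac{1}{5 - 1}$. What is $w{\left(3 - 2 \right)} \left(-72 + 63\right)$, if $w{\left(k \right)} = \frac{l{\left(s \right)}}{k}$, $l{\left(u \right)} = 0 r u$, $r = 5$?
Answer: $0$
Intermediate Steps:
$s = \frac{1}{4} \approx 0.25$
$l{\left(u \right)} = 0$ ($l{\left(u \right)} = 0 \cdot 5 u = 0 u = 0$)
$w{\left(k \right)} = 0$ ($w{\left(k \right)} = \frac{0}{k} = 0$)
$w{\left(3 - 2 \right)} \left(-72 + 63\right) = 0 \left(-72 + 63\right) = 0 \left(-9\right) = 0$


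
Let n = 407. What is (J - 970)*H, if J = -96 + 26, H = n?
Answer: -423280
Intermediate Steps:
H = 407
J = -70
(J - 970)*H = (-70 - 970)*407 = -1040*407 = -423280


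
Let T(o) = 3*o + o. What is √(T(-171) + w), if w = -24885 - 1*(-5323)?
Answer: I*√20246 ≈ 142.29*I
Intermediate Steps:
w = -19562 (w = -24885 + 5323 = -19562)
T(o) = 4*o
√(T(-171) + w) = √(4*(-171) - 19562) = √(-684 - 19562) = √(-20246) = I*√20246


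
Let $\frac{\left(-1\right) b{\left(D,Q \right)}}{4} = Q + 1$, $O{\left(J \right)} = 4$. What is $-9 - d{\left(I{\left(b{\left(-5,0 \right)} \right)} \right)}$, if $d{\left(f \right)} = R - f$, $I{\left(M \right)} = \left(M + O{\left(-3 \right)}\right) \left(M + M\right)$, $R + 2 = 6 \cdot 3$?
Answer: $-25$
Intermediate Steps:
$R = 16$ ($R = -2 + 6 \cdot 3 = -2 + 18 = 16$)
$b{\left(D,Q \right)} = -4 - 4 Q$ ($b{\left(D,Q \right)} = - 4 \left(Q + 1\right) = - 4 \left(1 + Q\right) = -4 - 4 Q$)
$I{\left(M \right)} = 2 M \left(4 + M\right)$ ($I{\left(M \right)} = \left(M + 4\right) \left(M + M\right) = \left(4 + M\right) 2 M = 2 M \left(4 + M\right)$)
$d{\left(f \right)} = 16 - f$
$-9 - d{\left(I{\left(b{\left(-5,0 \right)} \right)} \right)} = -9 - \left(16 - 2 \left(-4 - 0\right) \left(4 - 4\right)\right) = -9 - \left(16 - 2 \left(-4 + 0\right) \left(4 + \left(-4 + 0\right)\right)\right) = -9 - \left(16 - 2 \left(-4\right) \left(4 - 4\right)\right) = -9 - \left(16 - 2 \left(-4\right) 0\right) = -9 - \left(16 - 0\right) = -9 - \left(16 + 0\right) = -9 - 16 = -25$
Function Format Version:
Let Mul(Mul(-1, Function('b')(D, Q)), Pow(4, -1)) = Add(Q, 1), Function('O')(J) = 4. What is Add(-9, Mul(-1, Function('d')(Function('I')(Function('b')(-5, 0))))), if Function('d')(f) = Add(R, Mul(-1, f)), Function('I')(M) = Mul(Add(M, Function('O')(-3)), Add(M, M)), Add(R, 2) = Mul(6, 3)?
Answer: -25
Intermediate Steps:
R = 16 (R = Add(-2, Mul(6, 3)) = Add(-2, 18) = 16)
Function('b')(D, Q) = Add(-4, Mul(-4, Q)) (Function('b')(D, Q) = Mul(-4, Add(Q, 1)) = Mul(-4, Add(1, Q)) = Add(-4, Mul(-4, Q)))
Function('I')(M) = Mul(2, M, Add(4, M)) (Function('I')(M) = Mul(Add(M, 4), Add(M, M)) = Mul(Add(4, M), Mul(2, M)) = Mul(2, M, Add(4, M)))
Function('d')(f) = Add(16, Mul(-1, f))
Add(-9, Mul(-1, Function('d')(Function('I')(Function('b')(-5, 0))))) = Add(-9, Mul(-1, Add(16, Mul(-1, Mul(2, Add(-4, Mul(-4, 0)), Add(4, Add(-4, Mul(-4, 0)))))))) = Add(-9, Mul(-1, Add(16, Mul(-1, Mul(2, Add(-4, 0), Add(4, Add(-4, 0))))))) = Add(-9, Mul(-1, Add(16, Mul(-1, Mul(2, -4, Add(4, -4)))))) = Add(-9, Mul(-1, Add(16, Mul(-1, Mul(2, -4, 0))))) = Add(-9, Mul(-1, Add(16, Mul(-1, 0)))) = Add(-9, Mul(-1, Add(16, 0))) = Add(-9, Mul(-1, 16)) = Add(-9, -16) = -25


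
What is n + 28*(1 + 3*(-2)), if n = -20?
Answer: -160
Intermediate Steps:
n + 28*(1 + 3*(-2)) = -20 + 28*(1 + 3*(-2)) = -20 + 28*(1 - 6) = -20 + 28*(-5) = -20 - 140 = -160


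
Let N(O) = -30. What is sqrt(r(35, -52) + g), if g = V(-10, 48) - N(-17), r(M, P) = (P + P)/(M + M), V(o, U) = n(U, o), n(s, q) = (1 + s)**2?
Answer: sqrt(2976155)/35 ≈ 49.290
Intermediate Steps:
V(o, U) = (1 + U)**2
r(M, P) = P/M (r(M, P) = (2*P)/((2*M)) = (2*P)*(1/(2*M)) = P/M)
g = 2431 (g = (1 + 48)**2 - 1*(-30) = 49**2 + 30 = 2401 + 30 = 2431)
sqrt(r(35, -52) + g) = sqrt(-52/35 + 2431) = sqrt(85033/35) = sqrt(2976155)/35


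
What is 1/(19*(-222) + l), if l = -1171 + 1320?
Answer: -1/4069 ≈ -0.00024576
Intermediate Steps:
l = 149
1/(19*(-222) + l) = 1/(19*(-222) + 149) = 1/(-4218 + 149) = 1/(-4069) = -1/4069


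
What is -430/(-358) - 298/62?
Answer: -20006/5549 ≈ -3.6053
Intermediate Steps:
-430/(-358) - 298/62 = -430*(-1/358) - 298*1/62 = 215/179 - 149/31 = -20006/5549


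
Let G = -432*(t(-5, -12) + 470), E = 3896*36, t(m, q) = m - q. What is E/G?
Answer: -974/1431 ≈ -0.68064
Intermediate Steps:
E = 140256
G = -206064 (G = -432*((-5 - 1*(-12)) + 470) = -432*((-5 + 12) + 470) = -432*(7 + 470) = -432*477 = -206064)
E/G = 140256/(-206064) = 140256*(-1/206064) = -974/1431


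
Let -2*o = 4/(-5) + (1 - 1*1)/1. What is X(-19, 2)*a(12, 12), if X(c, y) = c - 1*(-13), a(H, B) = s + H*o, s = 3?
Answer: -234/5 ≈ -46.800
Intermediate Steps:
o = ⅖ (o = -(4/(-5) + (1 - 1*1)/1)/2 = -(4*(-⅕) + (1 - 1)*1)/2 = -(-⅘ + 0*1)/2 = -(-⅘ + 0)/2 = -½*(-⅘) = ⅖ ≈ 0.40000)
a(H, B) = 3 + 2*H/5 (a(H, B) = 3 + H*(⅖) = 3 + 2*H/5)
X(c, y) = 13 + c (X(c, y) = c + 13 = 13 + c)
X(-19, 2)*a(12, 12) = (13 - 19)*(3 + (⅖)*12) = -6*(3 + 24/5) = -6*39/5 = -234/5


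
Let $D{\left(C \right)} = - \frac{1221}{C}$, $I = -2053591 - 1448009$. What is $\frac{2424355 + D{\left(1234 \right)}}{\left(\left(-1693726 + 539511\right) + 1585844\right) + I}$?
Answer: $- \frac{130071863}{164710618} \approx -0.7897$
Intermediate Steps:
$I = -3501600$ ($I = -2053591 - 1448009 = -3501600$)
$\frac{2424355 + D{\left(1234 \right)}}{\left(\left(-1693726 + 539511\right) + 1585844\right) + I} = \frac{2424355 - \frac{1221}{1234}}{\left(\left(-1693726 + 539511\right) + 1585844\right) - 3501600} = \frac{2424355 - \frac{1221}{1234}}{\left(-1154215 + 1585844\right) - 3501600} = \frac{2424355 - \frac{1221}{1234}}{431629 - 3501600} = \frac{2991652849}{1234 \left(-3069971\right)} = \frac{2991652849}{1234} \left(- \frac{1}{3069971}\right) = - \frac{130071863}{164710618}$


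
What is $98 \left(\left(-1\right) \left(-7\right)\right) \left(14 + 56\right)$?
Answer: $48020$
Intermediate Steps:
$98 \left(\left(-1\right) \left(-7\right)\right) \left(14 + 56\right) = 98 \cdot 7 \cdot 70 = 686 \cdot 70 = 48020$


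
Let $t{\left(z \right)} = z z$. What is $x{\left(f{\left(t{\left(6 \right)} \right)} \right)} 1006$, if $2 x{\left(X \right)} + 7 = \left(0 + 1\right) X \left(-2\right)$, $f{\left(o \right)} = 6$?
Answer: $-9557$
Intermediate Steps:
$t{\left(z \right)} = z^{2}$
$x{\left(X \right)} = - \frac{7}{2} - X$ ($x{\left(X \right)} = - \frac{7}{2} + \frac{\left(0 + 1\right) X \left(-2\right)}{2} = - \frac{7}{2} + \frac{1 \left(- 2 X\right)}{2} = - \frac{7}{2} + \frac{\left(-2\right) X}{2} = - \frac{7}{2} - X$)
$x{\left(f{\left(t{\left(6 \right)} \right)} \right)} 1006 = \left(- \frac{7}{2} - 6\right) 1006 = \left(- \frac{19}{2}\right) 1006 = -9557$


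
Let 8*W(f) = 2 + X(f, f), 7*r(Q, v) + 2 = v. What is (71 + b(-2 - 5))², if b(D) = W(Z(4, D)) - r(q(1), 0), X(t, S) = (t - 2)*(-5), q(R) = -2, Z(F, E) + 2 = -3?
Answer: 18071001/3136 ≈ 5762.4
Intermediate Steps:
Z(F, E) = -5 (Z(F, E) = -2 - 3 = -5)
r(Q, v) = -2/7 + v/7
X(t, S) = 10 - 5*t (X(t, S) = (-2 + t)*(-5) = 10 - 5*t)
W(f) = 3/2 - 5*f/8 (W(f) = (2 + (10 - 5*f))/8 = (12 - 5*f)/8 = 3/2 - 5*f/8)
b(D) = 275/56 (b(D) = (3/2 - 5/8*(-5)) - (-2/7 + (⅐)*0) = (3/2 + 25/8) - (-2/7 + 0) = 37/8 - 1*(-2/7) = 37/8 + 2/7 = 275/56)
(71 + b(-2 - 5))² = (71 + 275/56)² = (4251/56)² = 18071001/3136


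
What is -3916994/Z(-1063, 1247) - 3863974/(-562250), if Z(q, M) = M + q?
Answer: -550404726321/25863500 ≈ -21281.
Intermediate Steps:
-3916994/Z(-1063, 1247) - 3863974/(-562250) = -3916994/(1247 - 1063) - 3863974/(-562250) = -3916994/184 - 3863974*(-1/562250) = -3916994*1/184 + 1931987/281125 = -1958497/92 + 1931987/281125 = -550404726321/25863500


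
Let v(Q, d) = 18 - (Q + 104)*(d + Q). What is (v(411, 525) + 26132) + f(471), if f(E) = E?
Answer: -455419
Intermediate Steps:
v(Q, d) = 18 - (104 + Q)*(Q + d)
(v(411, 525) + 26132) + f(471) = ((18 - 1*411² - 104*411 - 104*525 - 1*411*525) + 26132) + 471 = ((18 - 1*168921 - 42744 - 54600 - 215775) + 26132) + 471 = ((18 - 168921 - 42744 - 54600 - 215775) + 26132) + 471 = (-482022 + 26132) + 471 = -455890 + 471 = -455419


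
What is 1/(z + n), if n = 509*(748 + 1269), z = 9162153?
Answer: 1/10188806 ≈ 9.8147e-8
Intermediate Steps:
n = 1026653 (n = 509*2017 = 1026653)
1/(z + n) = 1/(9162153 + 1026653) = 1/10188806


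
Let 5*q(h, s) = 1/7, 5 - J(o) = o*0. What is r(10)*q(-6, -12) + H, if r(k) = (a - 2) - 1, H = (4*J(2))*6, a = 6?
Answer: 4203/35 ≈ 120.09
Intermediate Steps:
J(o) = 5 (J(o) = 5 - o*0 = 5 - 1*0 = 5 + 0 = 5)
H = 120 (H = (4*5)*6 = 20*6 = 120)
q(h, s) = 1/35 (q(h, s) = (⅕)/7 = (⅕)*(⅐) = 1/35)
r(k) = 3 (r(k) = (6 - 2) - 1 = 4 - 1 = 3)
r(10)*q(-6, -12) + H = 3*(1/35) + 120 = 3/35 + 120 = 4203/35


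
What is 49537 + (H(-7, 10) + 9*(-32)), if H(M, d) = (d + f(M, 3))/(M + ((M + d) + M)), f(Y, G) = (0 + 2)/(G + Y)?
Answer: 1083459/22 ≈ 49248.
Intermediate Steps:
f(Y, G) = 2/(G + Y)
H(M, d) = (d + 2/(3 + M))/(d + 3*M) (H(M, d) = (d + 2/(3 + M))/(M + ((M + d) + M)) = (d + 2/(3 + M))/(M + (d + 2*M)) = (d + 2/(3 + M))/(d + 3*M))
49537 + (H(-7, 10) + 9*(-32)) = 49537 + ((2 + 10*(3 - 7))/((3 - 7)*(10 + 3*(-7))) + 9*(-32)) = 49537 + ((2 + 10*(-4))/((-4)*(10 - 21)) - 288) = 49537 + (-¼*(2 - 40)/(-11) - 288) = 49537 + (-¼*(-1/11)*(-38) - 288) = 49537 + (-19/22 - 288) = 49537 - 6355/22 = 1083459/22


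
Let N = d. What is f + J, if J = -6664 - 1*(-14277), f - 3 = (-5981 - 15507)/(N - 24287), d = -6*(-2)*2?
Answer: 184808496/24263 ≈ 7616.9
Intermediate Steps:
d = 24 (d = 12*2 = 24)
N = 24
f = 94277/24263 (f = 3 + (-5981 - 15507)/(24 - 24287) = 3 - 21488/(-24263) = 3 - 21488*(-1/24263) = 3 + 21488/24263 = 94277/24263 ≈ 3.8856)
J = 7613 (J = -6664 + 14277 = 7613)
f + J = 94277/24263 + 7613 = 184808496/24263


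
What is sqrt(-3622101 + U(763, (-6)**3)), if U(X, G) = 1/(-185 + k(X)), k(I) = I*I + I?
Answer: I*sqrt(1230044006084682162)/582747 ≈ 1903.2*I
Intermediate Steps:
k(I) = I + I**2 (k(I) = I**2 + I = I + I**2)
U(X, G) = 1/(-185 + X*(1 + X))
sqrt(-3622101 + U(763, (-6)**3)) = sqrt(-3622101 + 1/(-185 + 763*(1 + 763))) = sqrt(-3622101 + 1/(-185 + 763*764)) = sqrt(-3622101 + 1/(-185 + 582932)) = sqrt(-3622101 + 1/582747) = sqrt(-2110768491446/582747) = I*sqrt(1230044006084682162)/582747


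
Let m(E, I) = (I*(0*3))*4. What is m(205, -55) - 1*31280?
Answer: -31280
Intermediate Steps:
m(E, I) = 0 (m(E, I) = (I*0)*4 = 0*4 = 0)
m(205, -55) - 1*31280 = 0 - 1*31280 = 0 - 31280 = -31280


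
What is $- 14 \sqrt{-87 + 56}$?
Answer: $- 14 i \sqrt{31} \approx - 77.949 i$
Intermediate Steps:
$- 14 \sqrt{-87 + 56} = - 14 \sqrt{-31} = - 14 i \sqrt{31}$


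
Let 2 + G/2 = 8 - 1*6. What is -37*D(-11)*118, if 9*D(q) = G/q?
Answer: 0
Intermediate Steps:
G = 0 (G = -4 + 2*(8 - 1*6) = -4 + 2*(8 - 6) = -4 + 2*2 = -4 + 4 = 0)
D(q) = 0 (D(q) = (0/q)/9 = (⅑)*0 = 0)
-37*D(-11)*118 = -37*0*118 = 0*118 = 0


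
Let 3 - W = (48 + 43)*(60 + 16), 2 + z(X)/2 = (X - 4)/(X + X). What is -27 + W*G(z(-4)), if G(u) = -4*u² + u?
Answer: 124407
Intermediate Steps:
z(X) = -4 + (-4 + X)/X (z(X) = -4 + 2*((X - 4)/(X + X)) = -4 + 2*((-4 + X)/((2*X))) = -4 + 2*((-4 + X)*(1/(2*X))) = -4 + 2*((-4 + X)/(2*X)) = -4 + (-4 + X)/X)
W = -6913 (W = 3 - (48 + 43)*(60 + 16) = 3 - 91*76 = 3 - 1*6916 = 3 - 6916 = -6913)
G(u) = u - 4*u²
-27 + W*G(z(-4)) = -27 - 6913*(-3 - 4/(-4))*(1 - 4*(-3 - 4/(-4))) = -27 - 6913*(-3 - 4*(-¼))*(1 - 4*(-3 - 4*(-¼))) = -27 - 6913*(-3 + 1)*(1 - 4*(-3 + 1)) = -27 - (-13826)*(1 - 4*(-2)) = -27 - (-13826)*(1 + 8) = -27 - (-13826)*9 = -27 - 6913*(-18) = -27 + 124434 = 124407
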